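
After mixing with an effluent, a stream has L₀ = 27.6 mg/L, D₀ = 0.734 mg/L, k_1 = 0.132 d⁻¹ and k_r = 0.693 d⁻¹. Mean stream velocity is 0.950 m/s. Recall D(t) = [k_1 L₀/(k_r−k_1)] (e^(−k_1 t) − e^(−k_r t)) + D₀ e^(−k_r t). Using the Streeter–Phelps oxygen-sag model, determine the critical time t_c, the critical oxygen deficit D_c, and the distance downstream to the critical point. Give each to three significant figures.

t_c = [1/(k_r−k_1)] ln[(k_r/k_1)(1 − D₀(k_r−k_1)/(k_1 L₀))]
= [1/(0.693−0.132)] ln[(0.693/0.132)(1 − 0.734×0.5610/(0.132×27.6))]
= (1/0.5610) ln[5.250 × 0.8870] = 1.783 × ln(4.657) = 1.783 × 1.538 = 2.742 d.
L(t_c) = L₀ e^(−k_1 t_c) = 27.6 × 0.6963 = 19.22 mg/L, and at the critical point k_r D_c = k_1 L, so D_c = (0.132/0.693) × 19.22 = 3.661 mg/L.
x_c = v t_c = 0.950 m/s × 2.742 d × 86400 s/d = 225100 m ≈ 225 km.

t_c ≈ 2.74 d; D_c ≈ 3.66 mg/L; x_c ≈ 225 km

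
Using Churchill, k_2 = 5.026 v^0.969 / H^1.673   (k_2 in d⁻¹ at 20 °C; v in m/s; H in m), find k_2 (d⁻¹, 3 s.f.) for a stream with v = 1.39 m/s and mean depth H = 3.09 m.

k_2 ≈ 1.05 d⁻¹

k_2 = 5.026 × 1.39^0.969 / 3.09^1.673 = 5.026 × 1.376 / 6.602 = 1.047 d⁻¹.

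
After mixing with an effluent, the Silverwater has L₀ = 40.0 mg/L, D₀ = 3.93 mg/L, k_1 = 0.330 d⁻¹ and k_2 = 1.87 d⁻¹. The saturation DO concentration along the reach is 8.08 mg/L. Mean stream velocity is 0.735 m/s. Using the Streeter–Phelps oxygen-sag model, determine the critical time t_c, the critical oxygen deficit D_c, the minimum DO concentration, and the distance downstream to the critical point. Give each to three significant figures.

With k_2/k_1 = 5.667 and 1 − D₀(k_2−k_1)/(k_1 L₀) = 0.5415,
t_c = ln(5.667 × 0.5415) / (1.87 − 0.330) = ln(3.069) / 1.540 = 1.121/1.540 = 0.7280 d.
L(t_c) = L₀ e^(−k_1 t_c) = 40.0 × 0.7864 = 31.46 mg/L, and at the critical point k_2 D_c = k_1 L, so D_c = (0.330/1.87) × 31.46 = 5.551 mg/L.
Minimum DO = C_s − D_c = 8.08 − 5.551 = 2.529 mg/L.
x_c = v t_c = 0.735 m/s × 0.7280 d × 86400 s/d = 46230 m ≈ 46.2 km.

t_c ≈ 0.728 d; D_c ≈ 5.55 mg/L; min DO ≈ 2.53 mg/L; x_c ≈ 46.2 km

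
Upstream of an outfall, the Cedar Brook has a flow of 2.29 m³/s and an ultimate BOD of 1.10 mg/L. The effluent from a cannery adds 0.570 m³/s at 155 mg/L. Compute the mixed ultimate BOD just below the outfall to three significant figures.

31.8 mg/L

Flow-weighted mixing: C = (Q_r C_r + Q_w C_w)/(Q_r + Q_w)
= (2.29×1.10 + 0.570×155)/(2.29 + 0.570) = 90.87/2.860 = 31.77 mg/L.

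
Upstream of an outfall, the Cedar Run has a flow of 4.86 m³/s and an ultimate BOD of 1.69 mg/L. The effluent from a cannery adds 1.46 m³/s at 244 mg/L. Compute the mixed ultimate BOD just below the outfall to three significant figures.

57.7 mg/L

Flow-weighted mixing: C = (Q_r C_r + Q_w C_w)/(Q_r + Q_w)
= (4.86×1.69 + 1.46×244)/(4.86 + 1.46) = 364.5/6.320 = 57.67 mg/L.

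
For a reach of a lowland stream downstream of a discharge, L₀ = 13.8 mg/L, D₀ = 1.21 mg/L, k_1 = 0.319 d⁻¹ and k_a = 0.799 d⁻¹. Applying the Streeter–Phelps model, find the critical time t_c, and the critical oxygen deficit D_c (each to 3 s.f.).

t_c ≈ 1.62 d; D_c ≈ 3.29 mg/L

With k_a/k_1 = 2.505 and 1 − D₀(k_a−k_1)/(k_1 L₀) = 0.8681,
t_c = ln(2.505 × 0.8681) / (0.799 − 0.319) = ln(2.174) / 0.4800 = 0.7767/0.4800 = 1.618 d.
D_c = (k_1/k_a) L₀ e^(−k_1 t_c) = (0.319/0.799) × 13.8 × e^(−0.319×1.618) = 0.3992 × 13.8 × 0.5968 = 3.288 mg/L.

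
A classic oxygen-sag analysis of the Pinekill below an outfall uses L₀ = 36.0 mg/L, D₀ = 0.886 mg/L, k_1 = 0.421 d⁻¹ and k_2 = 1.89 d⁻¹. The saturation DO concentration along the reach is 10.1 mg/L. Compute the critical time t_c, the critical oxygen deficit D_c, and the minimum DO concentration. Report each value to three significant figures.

t_c = [1/(k_2−k_1)] ln[(k_2/k_1)(1 − D₀(k_2−k_1)/(k_1 L₀))]
= [1/(1.89−0.421)] ln[(1.89/0.421)(1 − 0.886×1.469/(0.421×36.0))]
= (1/1.469) ln[4.489 × 0.9141] = 0.6807 × ln(4.104) = 0.6807 × 1.412 = 0.9611 d.
D_c = (k_1/k_2) L₀ e^(−k_1 t_c) = (0.421/1.89) × 36.0 × e^(−0.421×0.9611) = 0.2228 × 36.0 × 0.6672 = 5.350 mg/L.
Minimum DO = C_s − D_c = 10.1 − 5.350 = 4.750 mg/L.

t_c ≈ 0.961 d; D_c ≈ 5.35 mg/L; min DO ≈ 4.75 mg/L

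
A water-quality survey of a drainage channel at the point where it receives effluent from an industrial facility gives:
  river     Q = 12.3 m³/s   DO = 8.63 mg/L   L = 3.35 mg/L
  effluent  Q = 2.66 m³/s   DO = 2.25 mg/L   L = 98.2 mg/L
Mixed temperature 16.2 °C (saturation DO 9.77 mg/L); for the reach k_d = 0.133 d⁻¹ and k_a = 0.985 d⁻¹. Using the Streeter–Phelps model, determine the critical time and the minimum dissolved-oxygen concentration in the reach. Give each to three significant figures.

t_c ≈ 0.853 d; minimum DO ≈ 7.33 mg/L

Mixed DO = (12.3×8.63 + 2.66×2.25)/(12.3+2.66) = 112.1/14.96 = 7.496 mg/L.
Mixed L₀ = (12.3×3.35 + 2.66×98.2)/(14.96) = 302.4/14.96 = 20.22 mg/L.
Initial deficit D₀ = C_s − DO₀ = 9.77 − 7.496 = 2.274 mg/L.
t_c = (1/0.8520) ln[(0.985/0.133)(1 − 2.274×0.8520/(0.133×20.22))] = 1.174 × ln(2.068) = 0.8529 d.
D_c = (0.133/0.985) × 20.22 × e^(−0.133×0.8529) = 0.1350 × 20.22 × 0.8928 = 2.437 mg/L.
Minimum DO = 9.77 − 2.437 = 7.333 mg/L.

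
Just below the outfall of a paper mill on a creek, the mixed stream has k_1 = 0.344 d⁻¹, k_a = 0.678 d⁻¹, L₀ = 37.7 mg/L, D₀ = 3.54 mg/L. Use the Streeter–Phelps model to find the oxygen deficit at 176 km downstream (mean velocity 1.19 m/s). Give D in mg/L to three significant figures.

Travel time t = x/v = 176 km / (1.19 m/s) = 176000 m / 1.19 m/s = 147900 s = 1.712 d.
k_1 L₀/(k_a−k_1) = 0.344×37.7/(0.678−0.344) = 12.97/0.3340 = 38.83 mg/L.
e^(−k_1 t) = e^(−0.344×1.712) = 0.5550; e^(−k_a t) = e^(−0.678×1.712) = 0.3133.
D = 38.83 × (0.5550 − 0.3133) + 3.54 × 0.3133 = 9.383 + 1.109 = 10.49 mg/L.

D ≈ 10.5 mg/L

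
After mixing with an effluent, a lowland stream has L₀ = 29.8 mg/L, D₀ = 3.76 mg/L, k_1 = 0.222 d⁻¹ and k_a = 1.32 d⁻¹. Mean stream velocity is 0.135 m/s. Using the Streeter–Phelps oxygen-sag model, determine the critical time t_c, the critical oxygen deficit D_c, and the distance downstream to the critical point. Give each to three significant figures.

t_c ≈ 0.733 d; D_c ≈ 4.26 mg/L; x_c ≈ 8.55 km

At the critical point dD/dt = 0, so k_1 L₀ e^(−k_1 t) = k_a D. Substituting D(t) from the Streeter–Phelps equation and solving for t gives
t_c = ln[(k_a/k_1)(1 − D₀(k_a−k_1)/(k_1 L₀))] / (k_a−k_1).
Here k_a−k_1 = 1.098 d⁻¹ and 1 − D₀(k_a−k_1)/(k_1 L₀) = 1 − 3.76×1.098/(0.222×29.8) = 0.3759, so
t_c = ln(5.946 × 0.3759) / 1.098 = 0.8044 / 1.098 = 0.7326 d.
L(t_c) = L₀ e^(−k_1 t_c) = 29.8 × 0.8499 = 25.33 mg/L, and at the critical point k_a D_c = k_1 L, so D_c = (0.222/1.32) × 25.33 = 4.260 mg/L.
x_c = v t_c = 0.135 m/s × 0.7326 d × 86400 s/d = 8545 m ≈ 8.55 km.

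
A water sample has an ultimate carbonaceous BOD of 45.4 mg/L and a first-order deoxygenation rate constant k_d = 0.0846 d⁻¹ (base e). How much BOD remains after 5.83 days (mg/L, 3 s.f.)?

L_t = L₀ e^(−k_d t) = 45.4 × e^(−0.0846×5.83) = 45.4 × 0.6107 = 27.72 mg/L.

L ≈ 27.7 mg/L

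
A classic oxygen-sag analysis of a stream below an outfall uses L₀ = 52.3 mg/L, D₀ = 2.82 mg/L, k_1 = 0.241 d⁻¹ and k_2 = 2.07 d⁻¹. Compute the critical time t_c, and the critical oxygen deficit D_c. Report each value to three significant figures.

t_c = [1/(k_2−k_1)] ln[(k_2/k_1)(1 − D₀(k_2−k_1)/(k_1 L₀))]
= [1/(2.07−0.241)] ln[(2.07/0.241)(1 − 2.82×1.829/(0.241×52.3))]
= (1/1.829) ln[8.589 × 0.5908] = 0.5467 × ln(5.074) = 0.5467 × 1.624 = 0.8880 d.
D_c = (k_1/k_2) L₀ e^(−k_1 t_c) = (0.241/2.07) × 52.3 × e^(−0.241×0.8880) = 0.1164 × 52.3 × 0.8073 = 4.916 mg/L.

t_c ≈ 0.888 d; D_c ≈ 4.92 mg/L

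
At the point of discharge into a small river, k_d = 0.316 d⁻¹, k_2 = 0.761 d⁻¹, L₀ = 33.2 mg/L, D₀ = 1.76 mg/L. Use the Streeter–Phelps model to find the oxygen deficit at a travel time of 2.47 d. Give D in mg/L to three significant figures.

k_d L₀/(k_2−k_d) = 0.316×33.2/(0.761−0.316) = 10.49/0.4450 = 23.58 mg/L.
e^(−k_d t) = e^(−0.316×2.470) = 0.4582; e^(−k_2 t) = e^(−0.761×2.470) = 0.1526.
D = 23.58 × (0.4582 − 0.1526) + 1.76 × 0.1526 = 7.203 + 0.2686 = 7.472 mg/L.

D ≈ 7.47 mg/L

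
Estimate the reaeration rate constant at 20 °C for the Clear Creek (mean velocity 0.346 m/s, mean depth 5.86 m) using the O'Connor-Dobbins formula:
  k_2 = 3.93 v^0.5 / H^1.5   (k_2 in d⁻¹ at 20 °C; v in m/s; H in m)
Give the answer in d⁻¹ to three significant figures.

k_2 ≈ 0.163 d⁻¹

k_2 = 3.93 × 0.346^0.5 / 5.86^1.5 = 3.93 × 0.5882 / 14.19 = 0.1630 d⁻¹.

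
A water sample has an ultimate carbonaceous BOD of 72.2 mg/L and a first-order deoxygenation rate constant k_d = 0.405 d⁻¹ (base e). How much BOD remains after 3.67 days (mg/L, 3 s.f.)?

L_t = L₀ e^(−k_d t) = 72.2 × e^(−0.405×3.67) = 72.2 × 0.2262 = 16.33 mg/L.

L ≈ 16.3 mg/L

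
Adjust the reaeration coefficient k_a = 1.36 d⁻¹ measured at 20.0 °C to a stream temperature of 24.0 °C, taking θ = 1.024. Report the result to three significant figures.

k_a(T₂) = k_a(T₁) · θ^(T₂−T₁) = 1.36 × 1.024^(24.0−20.0)
= 1.36 × 1.024^4.00 = 1.36 × 1.100 = 1.495 d⁻¹.

k_a ≈ 1.50 d⁻¹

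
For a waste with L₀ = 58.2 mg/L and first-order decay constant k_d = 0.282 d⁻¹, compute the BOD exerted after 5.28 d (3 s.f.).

y_t = L₀(1 − e^(−k_d t)) = 58.2 × (1 − e^(−0.282×5.28))
= 58.2 × (1 − 0.2256) = 58.2 × 0.7744 = 45.07 mg/L.

y ≈ 45.1 mg/L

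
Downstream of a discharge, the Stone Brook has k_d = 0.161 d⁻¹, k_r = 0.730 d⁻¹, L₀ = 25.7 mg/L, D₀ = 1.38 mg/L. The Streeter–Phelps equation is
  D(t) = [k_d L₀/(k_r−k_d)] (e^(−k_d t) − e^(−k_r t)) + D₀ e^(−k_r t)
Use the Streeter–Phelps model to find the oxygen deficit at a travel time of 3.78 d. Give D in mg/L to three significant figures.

k_d L₀/(k_r−k_d) = 0.161×25.7/(0.730−0.161) = 4.138/0.5690 = 7.272 mg/L.
e^(−k_d t) = e^(−0.161×3.780) = 0.5441; e^(−k_r t) = e^(−0.730×3.780) = 0.06333.
D = 7.272 × (0.5441 − 0.06333) + 1.38 × 0.06333 = 3.496 + 0.08740 = 3.584 mg/L.

D ≈ 3.58 mg/L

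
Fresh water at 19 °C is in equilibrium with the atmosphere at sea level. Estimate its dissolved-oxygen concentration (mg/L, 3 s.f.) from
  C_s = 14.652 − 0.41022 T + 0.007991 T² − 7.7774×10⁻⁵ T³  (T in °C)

C_s ≈ 9.21 mg/L

C_s = 14.652 − 0.41022×19 + 0.007991×19² − 7.7774×10⁻⁵×19³ = 9.209 mg/L.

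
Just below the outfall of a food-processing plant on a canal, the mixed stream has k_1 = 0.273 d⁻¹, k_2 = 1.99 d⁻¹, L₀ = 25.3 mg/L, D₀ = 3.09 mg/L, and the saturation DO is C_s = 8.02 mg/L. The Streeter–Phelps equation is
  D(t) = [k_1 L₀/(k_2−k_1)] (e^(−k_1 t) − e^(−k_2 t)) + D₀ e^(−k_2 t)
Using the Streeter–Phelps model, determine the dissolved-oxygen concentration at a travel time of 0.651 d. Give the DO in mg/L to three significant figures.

k_1 L₀/(k_2−k_1) = 0.273×25.3/(1.99−0.273) = 6.907/1.717 = 4.023 mg/L.
e^(−k_1 t) = e^(−0.273×0.6510) = 0.8372; e^(−k_2 t) = e^(−1.99×0.6510) = 0.2738.
D = 4.023 × (0.8372 − 0.2738) + 3.09 × 0.2738 = 2.266 + 0.8459 = 3.112 mg/L.
DO = C_s − D = 8.02 − 3.112 = 4.908 mg/L.

DO ≈ 4.91 mg/L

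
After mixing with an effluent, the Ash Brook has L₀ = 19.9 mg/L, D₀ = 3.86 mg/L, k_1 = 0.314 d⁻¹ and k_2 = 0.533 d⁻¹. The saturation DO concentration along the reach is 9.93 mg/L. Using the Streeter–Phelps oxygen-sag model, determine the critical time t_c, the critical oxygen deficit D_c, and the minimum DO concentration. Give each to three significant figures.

t_c = [1/(k_2−k_1)] ln[(k_2/k_1)(1 − D₀(k_2−k_1)/(k_1 L₀))]
= [1/(0.533−0.314)] ln[(0.533/0.314)(1 − 3.86×0.2190/(0.314×19.9))]
= (1/0.2190) ln[1.697 × 0.8647] = 4.566 × ln(1.468) = 4.566 × 0.3838 = 1.752 d.
D_c = (k_1/k_2) L₀ e^(−k_1 t_c) = (0.314/0.533) × 19.9 × e^(−0.314×1.752) = 0.5891 × 19.9 × 0.5768 = 6.762 mg/L.
Minimum DO = C_s − D_c = 9.93 − 6.762 = 3.168 mg/L.

t_c ≈ 1.75 d; D_c ≈ 6.76 mg/L; min DO ≈ 3.17 mg/L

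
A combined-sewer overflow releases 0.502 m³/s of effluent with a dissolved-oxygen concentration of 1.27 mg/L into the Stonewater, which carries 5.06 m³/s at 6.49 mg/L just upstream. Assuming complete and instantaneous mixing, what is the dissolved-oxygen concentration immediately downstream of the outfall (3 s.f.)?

Flow-weighted mixing: C = (Q_r C_r + Q_w C_w)/(Q_r + Q_w)
= (5.06×6.49 + 0.502×1.27)/(5.06 + 0.502) = 33.48/5.562 = 6.019 mg/L.

6.02 mg/L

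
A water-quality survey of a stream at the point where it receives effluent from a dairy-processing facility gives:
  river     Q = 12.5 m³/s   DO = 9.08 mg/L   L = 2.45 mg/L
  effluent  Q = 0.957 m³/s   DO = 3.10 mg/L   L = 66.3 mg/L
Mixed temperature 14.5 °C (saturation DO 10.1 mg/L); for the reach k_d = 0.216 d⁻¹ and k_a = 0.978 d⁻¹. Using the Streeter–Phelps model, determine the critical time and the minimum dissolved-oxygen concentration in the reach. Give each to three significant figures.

Mixed DO = (12.5×9.08 + 0.957×3.10)/(12.5+0.957) = 116.5/13.46 = 8.655 mg/L.
Mixed L₀ = (12.5×2.45 + 0.957×66.3)/(13.46) = 94.07/13.46 = 6.991 mg/L.
Initial deficit D₀ = C_s − DO₀ = 10.1 − 8.655 = 1.445 mg/L.
t_c = (1/0.7620) ln[(0.978/0.216)(1 − 1.445×0.7620/(0.216×6.991))] = 1.312 × ln(1.226) = 0.2669 d.
D_c = (0.216/0.978) × 6.991 × e^(−0.216×0.2669) = 0.2209 × 6.991 × 0.9440 = 1.457 mg/L.
Minimum DO = 10.1 − 1.457 = 8.643 mg/L.

t_c ≈ 0.267 d; minimum DO ≈ 8.64 mg/L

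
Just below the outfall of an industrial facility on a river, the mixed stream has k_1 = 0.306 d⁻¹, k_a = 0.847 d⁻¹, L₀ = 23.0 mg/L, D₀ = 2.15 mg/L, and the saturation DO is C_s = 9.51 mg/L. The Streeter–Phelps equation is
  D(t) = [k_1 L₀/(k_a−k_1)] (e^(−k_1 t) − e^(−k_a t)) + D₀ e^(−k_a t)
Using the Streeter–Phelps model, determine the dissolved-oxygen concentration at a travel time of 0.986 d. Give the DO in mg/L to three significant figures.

k_1 L₀/(k_a−k_1) = 0.306×23.0/(0.847−0.306) = 7.038/0.5410 = 13.01 mg/L.
e^(−k_1 t) = e^(−0.306×0.9860) = 0.7395; e^(−k_a t) = e^(−0.847×0.9860) = 0.4338.
D = 13.01 × (0.7395 − 0.4338) + 2.15 × 0.4338 = 3.977 + 0.9327 = 4.910 mg/L.
DO = C_s − D = 9.51 − 4.910 = 4.600 mg/L.

DO ≈ 4.60 mg/L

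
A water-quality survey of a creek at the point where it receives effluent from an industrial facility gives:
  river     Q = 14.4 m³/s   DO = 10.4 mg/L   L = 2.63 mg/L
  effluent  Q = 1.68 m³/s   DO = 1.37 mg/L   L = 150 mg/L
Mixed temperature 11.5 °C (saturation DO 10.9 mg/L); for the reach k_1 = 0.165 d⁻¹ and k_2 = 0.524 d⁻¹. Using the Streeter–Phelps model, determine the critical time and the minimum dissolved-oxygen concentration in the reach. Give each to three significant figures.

t_c ≈ 2.69 d; minimum DO ≈ 7.26 mg/L

Mixed DO = (14.4×10.4 + 1.68×1.37)/(14.4+1.68) = 152.1/16.08 = 9.457 mg/L.
Mixed L₀ = (14.4×2.63 + 1.68×150)/(16.08) = 289.9/16.08 = 18.03 mg/L.
Initial deficit D₀ = C_s − DO₀ = 10.9 − 9.457 = 1.443 mg/L.
t_c = (1/0.3590) ln[(0.524/0.165)(1 − 1.443×0.3590/(0.165×18.03))] = 2.786 × ln(2.622) = 2.686 d.
D_c = (0.165/0.524) × 18.03 × e^(−0.165×2.686) = 0.3149 × 18.03 × 0.6420 = 3.644 mg/L.
Minimum DO = 10.9 − 3.644 = 7.256 mg/L.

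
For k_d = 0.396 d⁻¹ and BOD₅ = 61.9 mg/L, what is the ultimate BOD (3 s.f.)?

BOD₅ = L₀(1 − e^(−5k_d)) ⇒ L₀ = BOD₅ / (1 − e^(−5×0.396))
= 61.9 / (1 − 0.1381) = 61.9 / 0.8619 = 71.82 mg/L.

L₀ ≈ 71.8 mg/L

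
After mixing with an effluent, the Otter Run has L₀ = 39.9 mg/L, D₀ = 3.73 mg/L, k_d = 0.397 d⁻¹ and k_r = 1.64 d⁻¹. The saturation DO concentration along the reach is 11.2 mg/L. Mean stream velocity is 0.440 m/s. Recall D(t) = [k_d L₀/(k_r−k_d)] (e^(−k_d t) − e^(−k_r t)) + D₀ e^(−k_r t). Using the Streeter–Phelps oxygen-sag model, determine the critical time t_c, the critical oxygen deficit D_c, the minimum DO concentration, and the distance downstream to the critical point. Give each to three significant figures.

At the critical point dD/dt = 0, so k_d L₀ e^(−k_d t) = k_r D. Substituting D(t) from the Streeter–Phelps equation and solving for t gives
t_c = ln[(k_r/k_d)(1 − D₀(k_r−k_d)/(k_d L₀))] / (k_r−k_d).
Here k_r−k_d = 1.243 d⁻¹ and 1 − D₀(k_r−k_d)/(k_d L₀) = 1 − 3.73×1.243/(0.397×39.9) = 0.7073, so
t_c = ln(4.131 × 0.7073) / 1.243 = 1.072 / 1.243 = 0.8626 d.
L(t_c) = L₀ e^(−k_d t_c) = 39.9 × 0.7100 = 28.33 mg/L, and at the critical point k_r D_c = k_d L, so D_c = (0.397/1.64) × 28.33 = 6.858 mg/L.
Minimum DO = C_s − D_c = 11.2 − 6.858 = 4.342 mg/L.
x_c = v t_c = 0.440 m/s × 0.8626 d × 86400 s/d = 32790 m ≈ 32.8 km.

t_c ≈ 0.863 d; D_c ≈ 6.86 mg/L; min DO ≈ 4.34 mg/L; x_c ≈ 32.8 km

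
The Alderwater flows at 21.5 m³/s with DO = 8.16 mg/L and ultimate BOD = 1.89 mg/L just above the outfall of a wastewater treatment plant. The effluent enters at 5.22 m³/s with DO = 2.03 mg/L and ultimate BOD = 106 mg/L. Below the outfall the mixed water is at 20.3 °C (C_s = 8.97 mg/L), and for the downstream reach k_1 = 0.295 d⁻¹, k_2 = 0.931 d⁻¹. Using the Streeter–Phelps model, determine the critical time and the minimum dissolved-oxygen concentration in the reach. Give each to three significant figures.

Mixed DO = (21.5×8.16 + 5.22×2.03)/(21.5+5.22) = 186.0/26.72 = 6.962 mg/L.
Mixed L₀ = (21.5×1.89 + 5.22×106)/(26.72) = 594.0/26.72 = 22.23 mg/L.
Initial deficit D₀ = C_s − DO₀ = 8.97 − 6.962 = 2.008 mg/L.
t_c = (1/0.6360) ln[(0.931/0.295)(1 − 2.008×0.6360/(0.295×22.23))] = 1.572 × ln(2.541) = 1.467 d.
D_c = (0.295/0.931) × 22.23 × e^(−0.295×1.467) = 0.3169 × 22.23 × 0.6488 = 4.570 mg/L.
Minimum DO = 8.97 − 4.570 = 4.400 mg/L.

t_c ≈ 1.47 d; minimum DO ≈ 4.40 mg/L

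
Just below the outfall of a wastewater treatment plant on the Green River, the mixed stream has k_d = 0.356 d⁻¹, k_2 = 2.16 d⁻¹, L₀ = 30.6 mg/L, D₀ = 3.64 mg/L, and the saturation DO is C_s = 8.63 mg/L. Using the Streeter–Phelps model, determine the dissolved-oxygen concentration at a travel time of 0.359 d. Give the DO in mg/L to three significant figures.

k_d L₀/(k_2−k_d) = 0.356×30.6/(2.16−0.356) = 10.89/1.804 = 6.039 mg/L.
e^(−k_d t) = e^(−0.356×0.3590) = 0.8800; e^(−k_2 t) = e^(−2.16×0.3590) = 0.4605.
D = 6.039 × (0.8800 − 0.4605) + 3.64 × 0.4605 = 2.533 + 1.676 = 4.210 mg/L.
DO = C_s − D = 8.63 − 4.210 = 4.420 mg/L.

DO ≈ 4.42 mg/L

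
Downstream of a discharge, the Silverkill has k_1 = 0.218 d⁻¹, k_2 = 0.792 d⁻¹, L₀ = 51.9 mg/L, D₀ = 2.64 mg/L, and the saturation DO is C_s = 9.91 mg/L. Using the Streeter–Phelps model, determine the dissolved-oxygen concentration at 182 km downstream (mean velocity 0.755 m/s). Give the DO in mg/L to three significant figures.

DO ≈ 1.05 mg/L

Travel time t = x/v = 182 km / (0.755 m/s) = 182000 m / 0.755 m/s = 241100 s = 2.790 d.
k_1 L₀/(k_2−k_1) = 0.218×51.9/(0.792−0.218) = 11.31/0.5740 = 19.71 mg/L.
e^(−k_1 t) = e^(−0.218×2.790) = 0.5443; e^(−k_2 t) = e^(−0.792×2.790) = 0.1097.
D = 19.71 × (0.5443 − 0.1097) + 2.64 × 0.1097 = 8.566 + 0.2897 = 8.856 mg/L.
DO = C_s − D = 9.91 − 8.856 = 1.054 mg/L.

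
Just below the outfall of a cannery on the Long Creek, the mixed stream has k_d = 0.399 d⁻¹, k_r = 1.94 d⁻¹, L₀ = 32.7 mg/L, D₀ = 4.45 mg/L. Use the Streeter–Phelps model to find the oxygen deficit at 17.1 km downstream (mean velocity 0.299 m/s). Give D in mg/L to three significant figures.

Travel time t = x/v = 17.1 km / (0.299 m/s) = 17100 m / 0.299 m/s = 57190 s = 0.6619 d.
k_d L₀/(k_r−k_d) = 0.399×32.7/(1.94−0.399) = 13.05/1.541 = 8.467 mg/L.
e^(−k_d t) = e^(−0.399×0.6619) = 0.7679; e^(−k_r t) = e^(−1.94×0.6619) = 0.2769.
D = 8.467 × (0.7679 − 0.2769) + 4.45 × 0.2769 = 4.157 + 1.232 = 5.389 mg/L.

D ≈ 5.39 mg/L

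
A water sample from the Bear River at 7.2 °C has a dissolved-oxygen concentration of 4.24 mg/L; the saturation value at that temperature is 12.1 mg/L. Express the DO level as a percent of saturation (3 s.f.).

35.0 % saturation

% saturation = C/C_s × 100 = 4.24/12.1 × 100 = 35.0 %.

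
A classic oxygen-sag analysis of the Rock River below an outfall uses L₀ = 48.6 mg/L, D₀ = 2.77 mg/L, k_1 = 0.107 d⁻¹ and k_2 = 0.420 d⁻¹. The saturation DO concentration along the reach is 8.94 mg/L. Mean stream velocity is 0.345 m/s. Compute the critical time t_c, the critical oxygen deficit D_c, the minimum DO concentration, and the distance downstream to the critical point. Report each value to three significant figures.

t_c ≈ 3.79 d; D_c ≈ 8.26 mg/L; min DO ≈ 0.683 mg/L; x_c ≈ 113 km

t_c = [1/(k_2−k_1)] ln[(k_2/k_1)(1 − D₀(k_2−k_1)/(k_1 L₀))]
= [1/(0.420−0.107)] ln[(0.420/0.107)(1 − 2.77×0.3130/(0.107×48.6))]
= (1/0.3130) ln[3.925 × 0.8333] = 3.195 × ln(3.271) = 3.195 × 1.185 = 3.786 d.
L(t_c) = L₀ e^(−k_1 t_c) = 48.6 × 0.6669 = 32.41 mg/L, and at the critical point k_2 D_c = k_1 L, so D_c = (0.107/0.420) × 32.41 = 8.257 mg/L.
Minimum DO = C_s − D_c = 8.94 − 8.257 = 0.6828 mg/L.
x_c = v t_c = 0.345 m/s × 3.786 d × 86400 s/d = 112900 m ≈ 113 km.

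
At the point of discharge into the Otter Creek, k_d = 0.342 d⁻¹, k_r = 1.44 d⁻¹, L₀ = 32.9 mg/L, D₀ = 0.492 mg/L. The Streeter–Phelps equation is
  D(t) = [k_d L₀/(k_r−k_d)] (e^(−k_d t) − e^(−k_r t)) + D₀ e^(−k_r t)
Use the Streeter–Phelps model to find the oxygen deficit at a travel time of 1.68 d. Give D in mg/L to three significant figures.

D ≈ 4.90 mg/L

k_d L₀/(k_r−k_d) = 0.342×32.9/(1.44−0.342) = 11.25/1.098 = 10.25 mg/L.
e^(−k_d t) = e^(−0.342×1.680) = 0.5630; e^(−k_r t) = e^(−1.44×1.680) = 0.08899.
D = 10.25 × (0.5630 − 0.08899) + 0.492 × 0.08899 = 4.857 + 0.04378 = 4.901 mg/L.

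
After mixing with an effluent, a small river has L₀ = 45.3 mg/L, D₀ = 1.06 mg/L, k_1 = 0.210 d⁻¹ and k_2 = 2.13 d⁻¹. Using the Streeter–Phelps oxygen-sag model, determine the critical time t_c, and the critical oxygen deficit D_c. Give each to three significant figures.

t_c ≈ 1.08 d; D_c ≈ 3.56 mg/L

With k_2/k_1 = 10.14 and 1 − D₀(k_2−k_1)/(k_1 L₀) = 0.7861,
t_c = ln(10.14 × 0.7861) / (2.13 − 0.210) = ln(7.973) / 1.920 = 2.076/1.920 = 1.081 d.
D_c = (k_1/k_2) L₀ e^(−k_1 t_c) = (0.210/2.13) × 45.3 × e^(−0.210×1.081) = 0.09859 × 45.3 × 0.7969 = 3.559 mg/L.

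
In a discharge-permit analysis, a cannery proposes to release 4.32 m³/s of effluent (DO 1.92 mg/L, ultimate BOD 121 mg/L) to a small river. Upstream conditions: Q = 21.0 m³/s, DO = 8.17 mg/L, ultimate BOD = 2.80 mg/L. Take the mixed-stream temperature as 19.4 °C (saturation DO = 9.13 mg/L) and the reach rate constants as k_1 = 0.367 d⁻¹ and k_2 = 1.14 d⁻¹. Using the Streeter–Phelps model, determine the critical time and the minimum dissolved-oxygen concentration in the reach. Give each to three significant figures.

Mixed DO = (21.0×8.17 + 4.32×1.92)/(21.0+4.32) = 179.9/25.32 = 7.104 mg/L.
Mixed L₀ = (21.0×2.80 + 4.32×121)/(25.32) = 581.5/25.32 = 22.97 mg/L.
Initial deficit D₀ = C_s − DO₀ = 9.13 − 7.104 = 2.026 mg/L.
t_c = (1/0.7730) ln[(1.14/0.367)(1 − 2.026×0.7730/(0.367×22.97))] = 1.294 × ln(2.529) = 1.200 d.
D_c = (0.367/1.14) × 22.97 × e^(−0.367×1.200) = 0.3219 × 22.97 × 0.6437 = 4.759 mg/L.
Minimum DO = 9.13 − 4.759 = 4.371 mg/L.

t_c ≈ 1.20 d; minimum DO ≈ 4.37 mg/L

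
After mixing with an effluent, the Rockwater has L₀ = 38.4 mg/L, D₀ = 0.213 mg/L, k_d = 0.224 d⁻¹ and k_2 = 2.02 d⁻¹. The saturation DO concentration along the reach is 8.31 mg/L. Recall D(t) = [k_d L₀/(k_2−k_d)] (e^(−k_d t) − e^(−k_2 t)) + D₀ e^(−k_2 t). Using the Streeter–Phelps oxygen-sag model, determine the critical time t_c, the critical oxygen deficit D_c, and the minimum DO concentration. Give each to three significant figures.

t_c ≈ 1.20 d; D_c ≈ 3.26 mg/L; min DO ≈ 5.05 mg/L

With k_2/k_d = 9.018 and 1 − D₀(k_2−k_d)/(k_d L₀) = 0.9555,
t_c = ln(9.018 × 0.9555) / (2.02 − 0.224) = ln(8.617) / 1.796 = 2.154/1.796 = 1.199 d.
L(t_c) = L₀ e^(−k_d t_c) = 38.4 × 0.7644 = 29.35 mg/L, and at the critical point k_2 D_c = k_d L, so D_c = (0.224/2.02) × 29.35 = 3.255 mg/L.
Minimum DO = C_s − D_c = 8.31 − 3.255 = 5.055 mg/L.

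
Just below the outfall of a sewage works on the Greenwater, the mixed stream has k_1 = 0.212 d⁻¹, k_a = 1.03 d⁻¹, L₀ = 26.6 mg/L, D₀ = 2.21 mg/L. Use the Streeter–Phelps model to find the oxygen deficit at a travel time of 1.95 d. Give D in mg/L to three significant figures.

k_1 L₀/(k_a−k_1) = 0.212×26.6/(1.03−0.212) = 5.639/0.8180 = 6.894 mg/L.
e^(−k_1 t) = e^(−0.212×1.950) = 0.6614; e^(−k_a t) = e^(−1.03×1.950) = 0.1342.
D = 6.894 × (0.6614 − 0.1342) + 2.21 × 0.1342 = 3.635 + 0.2966 = 3.931 mg/L.

D ≈ 3.93 mg/L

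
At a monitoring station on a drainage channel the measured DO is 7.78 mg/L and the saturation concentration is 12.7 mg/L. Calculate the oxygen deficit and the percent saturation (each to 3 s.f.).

D ≈ 4.92 mg/L; 61.3 % saturation

D = C_s − C = 12.7 − 7.78 = 4.92 mg/L.
% saturation = 7.78/12.7 × 100 = 61.3 %.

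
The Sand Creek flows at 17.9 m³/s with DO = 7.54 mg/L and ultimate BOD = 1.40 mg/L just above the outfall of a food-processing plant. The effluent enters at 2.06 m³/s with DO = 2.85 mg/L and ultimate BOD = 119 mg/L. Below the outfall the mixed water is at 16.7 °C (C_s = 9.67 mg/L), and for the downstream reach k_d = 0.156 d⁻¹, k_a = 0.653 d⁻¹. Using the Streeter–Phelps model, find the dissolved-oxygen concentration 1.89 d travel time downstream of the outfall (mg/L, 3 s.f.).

DO ≈ 6.98 mg/L

Mixed DO = (17.9×7.54 + 2.06×2.85)/(17.9+2.06) = 140.8/19.96 = 7.056 mg/L.
Mixed L₀ = (17.9×1.40 + 2.06×119)/(19.96) = 270.2/19.96 = 13.54 mg/L.
Initial deficit D₀ = C_s − DO₀ = 9.67 − 7.056 = 2.614 mg/L.
D(1.89) = [0.156×13.54/(0.653−0.156)](e^(−0.156×1.89) − e^(−0.653×1.89)) + 2.614 e^(−0.653×1.89)
= 4.249 × (0.7447 − 0.2911) + 2.614 × 0.2911 = 2.688 mg/L.
DO = 9.67 − 2.688 = 6.982 mg/L.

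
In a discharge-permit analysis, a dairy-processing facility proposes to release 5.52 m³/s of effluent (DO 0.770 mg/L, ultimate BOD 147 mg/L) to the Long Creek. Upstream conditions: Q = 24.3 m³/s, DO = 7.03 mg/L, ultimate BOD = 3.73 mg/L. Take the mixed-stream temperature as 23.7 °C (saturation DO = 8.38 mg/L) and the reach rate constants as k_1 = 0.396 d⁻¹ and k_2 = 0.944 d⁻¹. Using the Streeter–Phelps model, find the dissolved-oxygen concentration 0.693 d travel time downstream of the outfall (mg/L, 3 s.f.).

Mixed DO = (24.3×7.03 + 5.52×0.770)/(24.3+5.52) = 175.1/29.82 = 5.871 mg/L.
Mixed L₀ = (24.3×3.73 + 5.52×147)/(29.82) = 902.1/29.82 = 30.25 mg/L.
Initial deficit D₀ = C_s − DO₀ = 8.38 − 5.871 = 2.509 mg/L.
D(0.693) = [0.396×30.25/(0.944−0.396)](e^(−0.396×0.693) − e^(−0.944×0.693)) + 2.509 e^(−0.944×0.693)
= 21.86 × (0.7600 − 0.5199) + 2.509 × 0.5199 = 6.554 mg/L.
DO = 8.38 − 6.554 = 1.826 mg/L.

DO ≈ 1.83 mg/L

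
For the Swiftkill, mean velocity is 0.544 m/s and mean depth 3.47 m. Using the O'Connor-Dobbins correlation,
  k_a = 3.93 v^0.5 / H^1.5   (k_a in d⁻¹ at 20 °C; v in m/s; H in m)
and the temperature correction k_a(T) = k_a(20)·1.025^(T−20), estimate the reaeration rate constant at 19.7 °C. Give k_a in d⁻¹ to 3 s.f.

k_a ≈ 0.445 d⁻¹

k_a(20) = 3.93 × 0.544^0.5 / 3.47^1.5 = 3.93 × 0.7376 / 6.464 = 0.4484 d⁻¹.
k_a(19.7) = 0.4484 × 1.025^(19.7−20) = 0.4484 × 0.9926 = 0.4451 d⁻¹.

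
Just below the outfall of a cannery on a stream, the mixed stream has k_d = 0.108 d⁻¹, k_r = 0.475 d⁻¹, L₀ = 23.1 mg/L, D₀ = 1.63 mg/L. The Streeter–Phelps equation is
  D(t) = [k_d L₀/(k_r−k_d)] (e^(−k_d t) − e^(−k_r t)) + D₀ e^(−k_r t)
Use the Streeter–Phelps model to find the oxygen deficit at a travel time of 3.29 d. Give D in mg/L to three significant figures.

D ≈ 3.68 mg/L

k_d L₀/(k_r−k_d) = 0.108×23.1/(0.475−0.108) = 2.495/0.3670 = 6.798 mg/L.
e^(−k_d t) = e^(−0.108×3.290) = 0.7009; e^(−k_r t) = e^(−0.475×3.290) = 0.2096.
D = 6.798 × (0.7009 − 0.2096) + 1.63 × 0.2096 = 3.340 + 0.3416 = 3.682 mg/L.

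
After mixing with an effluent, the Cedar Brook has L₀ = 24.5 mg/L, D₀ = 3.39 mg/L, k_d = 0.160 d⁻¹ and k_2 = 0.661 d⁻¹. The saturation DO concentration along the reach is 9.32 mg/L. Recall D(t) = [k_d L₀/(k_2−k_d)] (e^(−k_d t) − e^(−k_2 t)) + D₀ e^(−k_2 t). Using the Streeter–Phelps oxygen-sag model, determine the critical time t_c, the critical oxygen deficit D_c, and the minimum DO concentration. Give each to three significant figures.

t_c = [1/(k_2−k_d)] ln[(k_2/k_d)(1 − D₀(k_2−k_d)/(k_d L₀))]
= [1/(0.661−0.160)] ln[(0.661/0.160)(1 − 3.39×0.5010/(0.160×24.5))]
= (1/0.5010) ln[4.131 × 0.5667] = 1.996 × ln(2.341) = 1.996 × 0.8507 = 1.698 d.
D_c = (k_d/k_2) L₀ e^(−k_d t_c) = (0.160/0.661) × 24.5 × e^(−0.160×1.698) = 0.2421 × 24.5 × 0.7621 = 4.520 mg/L.
Minimum DO = C_s − D_c = 9.32 − 4.520 = 4.800 mg/L.

t_c ≈ 1.70 d; D_c ≈ 4.52 mg/L; min DO ≈ 4.80 mg/L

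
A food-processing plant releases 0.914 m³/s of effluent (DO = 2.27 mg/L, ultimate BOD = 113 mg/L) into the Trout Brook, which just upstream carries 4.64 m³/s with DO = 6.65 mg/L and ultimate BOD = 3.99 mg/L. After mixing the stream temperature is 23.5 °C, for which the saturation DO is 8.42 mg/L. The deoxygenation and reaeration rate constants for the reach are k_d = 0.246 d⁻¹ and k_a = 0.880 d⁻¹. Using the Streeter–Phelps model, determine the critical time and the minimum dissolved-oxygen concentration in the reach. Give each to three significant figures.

Mixed DO = (4.64×6.65 + 0.914×2.27)/(4.64+0.914) = 32.93/5.554 = 5.929 mg/L.
Mixed L₀ = (4.64×3.99 + 0.914×113)/(5.554) = 121.8/5.554 = 21.93 mg/L.
Initial deficit D₀ = C_s − DO₀ = 8.42 − 5.929 = 2.491 mg/L.
t_c = (1/0.6340) ln[(0.880/0.246)(1 − 2.491×0.6340/(0.246×21.93))] = 1.577 × ln(2.530) = 1.464 d.
D_c = (0.246/0.880) × 21.93 × e^(−0.246×1.464) = 0.2795 × 21.93 × 0.6976 = 4.276 mg/L.
Minimum DO = 8.42 − 4.276 = 4.144 mg/L.

t_c ≈ 1.46 d; minimum DO ≈ 4.14 mg/L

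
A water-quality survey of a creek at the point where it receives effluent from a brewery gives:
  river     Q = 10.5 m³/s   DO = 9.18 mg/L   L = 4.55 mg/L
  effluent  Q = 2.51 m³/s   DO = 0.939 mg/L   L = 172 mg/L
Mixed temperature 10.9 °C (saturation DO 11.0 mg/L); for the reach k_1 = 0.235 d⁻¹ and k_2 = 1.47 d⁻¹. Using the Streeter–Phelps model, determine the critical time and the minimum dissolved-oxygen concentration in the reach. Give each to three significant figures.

t_c ≈ 0.945 d; minimum DO ≈ 6.28 mg/L

Mixed DO = (10.5×9.18 + 2.51×0.939)/(10.5+2.51) = 98.75/13.01 = 7.590 mg/L.
Mixed L₀ = (10.5×4.55 + 2.51×172)/(13.01) = 479.5/13.01 = 36.86 mg/L.
Initial deficit D₀ = C_s − DO₀ = 11.0 − 7.590 = 3.410 mg/L.
t_c = (1/1.235) ln[(1.47/0.235)(1 − 3.410×1.235/(0.235×36.86))] = 0.8097 × ln(3.214) = 0.9453 d.
D_c = (0.235/1.47) × 36.86 × e^(−0.235×0.9453) = 0.1599 × 36.86 × 0.8008 = 4.718 mg/L.
Minimum DO = 11.0 − 4.718 = 6.282 mg/L.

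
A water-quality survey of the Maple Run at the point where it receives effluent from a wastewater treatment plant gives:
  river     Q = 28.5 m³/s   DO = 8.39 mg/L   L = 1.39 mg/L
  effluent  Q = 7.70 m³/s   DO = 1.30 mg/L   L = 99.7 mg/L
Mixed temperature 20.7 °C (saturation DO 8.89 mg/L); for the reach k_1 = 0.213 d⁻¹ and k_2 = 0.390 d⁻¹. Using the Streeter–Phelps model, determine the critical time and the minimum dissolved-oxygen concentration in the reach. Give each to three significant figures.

Mixed DO = (28.5×8.39 + 7.70×1.30)/(28.5+7.70) = 249.1/36.20 = 6.882 mg/L.
Mixed L₀ = (28.5×1.39 + 7.70×99.7)/(36.20) = 807.3/36.20 = 22.30 mg/L.
Initial deficit D₀ = C_s − DO₀ = 8.89 − 6.882 = 2.008 mg/L.
t_c = (1/0.1770) ln[(0.390/0.213)(1 − 2.008×0.1770/(0.213×22.30))] = 5.650 × ln(1.694) = 2.978 d.
D_c = (0.213/0.390) × 22.30 × e^(−0.213×2.978) = 0.5462 × 22.30 × 0.5303 = 6.459 mg/L.
Minimum DO = 8.89 − 6.459 = 2.431 mg/L.

t_c ≈ 2.98 d; minimum DO ≈ 2.43 mg/L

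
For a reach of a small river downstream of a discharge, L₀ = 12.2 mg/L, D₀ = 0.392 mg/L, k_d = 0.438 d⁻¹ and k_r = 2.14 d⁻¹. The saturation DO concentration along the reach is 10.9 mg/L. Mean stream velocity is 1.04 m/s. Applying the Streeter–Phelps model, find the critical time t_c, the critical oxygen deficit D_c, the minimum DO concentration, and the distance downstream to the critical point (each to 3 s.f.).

t_c = [1/(k_r−k_d)] ln[(k_r/k_d)(1 − D₀(k_r−k_d)/(k_d L₀))]
= [1/(2.14−0.438)] ln[(2.14/0.438)(1 − 0.392×1.702/(0.438×12.2))]
= (1/1.702) ln[4.886 × 0.8751] = 0.5875 × ln(4.276) = 0.5875 × 1.453 = 0.8537 d.
D_c = (k_d/k_r) L₀ e^(−k_d t_c) = (0.438/2.14) × 12.2 × e^(−0.438×0.8537) = 0.2047 × 12.2 × 0.6880 = 1.718 mg/L.
Minimum DO = C_s − D_c = 10.9 − 1.718 = 9.182 mg/L.
x_c = v t_c = 1.04 m/s × 0.8537 d × 86400 s/d = 76710 m ≈ 76.7 km.

t_c ≈ 0.854 d; D_c ≈ 1.72 mg/L; min DO ≈ 9.18 mg/L; x_c ≈ 76.7 km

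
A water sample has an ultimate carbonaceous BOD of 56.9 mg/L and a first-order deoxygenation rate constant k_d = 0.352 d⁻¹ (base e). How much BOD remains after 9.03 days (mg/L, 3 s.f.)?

L_t = L₀ e^(−k_d t) = 56.9 × e^(−0.352×9.03) = 56.9 × 0.04165 = 2.370 mg/L.

L ≈ 2.37 mg/L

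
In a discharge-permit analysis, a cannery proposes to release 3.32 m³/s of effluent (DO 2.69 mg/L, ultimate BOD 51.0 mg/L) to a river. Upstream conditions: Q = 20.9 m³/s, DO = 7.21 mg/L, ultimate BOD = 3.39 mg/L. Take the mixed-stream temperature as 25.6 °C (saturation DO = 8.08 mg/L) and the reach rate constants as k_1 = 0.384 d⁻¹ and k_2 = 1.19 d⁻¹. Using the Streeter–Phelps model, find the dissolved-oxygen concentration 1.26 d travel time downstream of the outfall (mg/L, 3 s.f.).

DO ≈ 5.89 mg/L

Mixed DO = (20.9×7.21 + 3.32×2.69)/(20.9+3.32) = 159.6/24.22 = 6.590 mg/L.
Mixed L₀ = (20.9×3.39 + 3.32×51.0)/(24.22) = 240.2/24.22 = 9.916 mg/L.
Initial deficit D₀ = C_s − DO₀ = 8.08 − 6.590 = 1.490 mg/L.
D(1.26) = [0.384×9.916/(1.19−0.384)](e^(−0.384×1.26) − e^(−1.19×1.26)) + 1.490 e^(−1.19×1.26)
= 4.724 × (0.6164 − 0.2233) + 1.490 × 0.2233 = 2.190 mg/L.
DO = 8.08 − 2.190 = 5.890 mg/L.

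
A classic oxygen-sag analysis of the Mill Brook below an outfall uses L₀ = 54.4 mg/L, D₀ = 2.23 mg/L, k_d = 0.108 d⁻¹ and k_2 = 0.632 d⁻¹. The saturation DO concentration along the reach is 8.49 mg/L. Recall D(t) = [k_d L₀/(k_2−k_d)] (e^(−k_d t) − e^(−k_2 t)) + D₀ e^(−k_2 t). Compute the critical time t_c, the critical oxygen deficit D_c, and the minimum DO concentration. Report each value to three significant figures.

t_c ≈ 2.95 d; D_c ≈ 6.76 mg/L; min DO ≈ 1.73 mg/L

At the critical point dD/dt = 0, so k_d L₀ e^(−k_d t) = k_2 D. Substituting D(t) from the Streeter–Phelps equation and solving for t gives
t_c = ln[(k_2/k_d)(1 − D₀(k_2−k_d)/(k_d L₀))] / (k_2−k_d).
Here k_2−k_d = 0.5240 d⁻¹ and 1 − D₀(k_2−k_d)/(k_d L₀) = 1 − 2.23×0.5240/(0.108×54.4) = 0.8011, so
t_c = ln(5.852 × 0.8011) / 0.5240 = 1.545 / 0.5240 = 2.948 d.
D_c = (k_d/k_2) L₀ e^(−k_d t_c) = (0.108/0.632) × 54.4 × e^(−0.108×2.948) = 0.1709 × 54.4 × 0.7273 = 6.761 mg/L.
Minimum DO = C_s − D_c = 8.49 − 6.761 = 1.729 mg/L.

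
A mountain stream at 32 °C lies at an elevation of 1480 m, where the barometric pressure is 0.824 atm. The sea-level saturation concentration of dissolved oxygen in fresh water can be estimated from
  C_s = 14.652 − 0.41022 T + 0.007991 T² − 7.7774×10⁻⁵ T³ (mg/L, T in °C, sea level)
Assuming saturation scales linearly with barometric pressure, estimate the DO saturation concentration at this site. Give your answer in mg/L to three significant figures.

At sea level: C_s = 14.652 − 0.41022×32 + 0.007991×32² − 7.7774×10⁻⁵×32³ = 7.159 mg/L.
Pressure correction: C_s' = 7.159 × 0.824 = 5.899 mg/L.

C_s ≈ 5.90 mg/L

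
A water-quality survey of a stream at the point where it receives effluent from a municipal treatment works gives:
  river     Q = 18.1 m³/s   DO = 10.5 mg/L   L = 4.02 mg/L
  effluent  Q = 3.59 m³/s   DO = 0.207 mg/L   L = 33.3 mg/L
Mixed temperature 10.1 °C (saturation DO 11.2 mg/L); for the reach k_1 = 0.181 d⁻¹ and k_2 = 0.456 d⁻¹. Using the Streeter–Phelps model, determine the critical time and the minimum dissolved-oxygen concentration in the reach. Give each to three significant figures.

Mixed DO = (18.1×10.5 + 3.59×0.207)/(18.1+3.59) = 190.8/21.69 = 8.796 mg/L.
Mixed L₀ = (18.1×4.02 + 3.59×33.3)/(21.69) = 192.3/21.69 = 8.866 mg/L.
Initial deficit D₀ = C_s − DO₀ = 11.2 − 8.796 = 2.404 mg/L.
t_c = (1/0.2750) ln[(0.456/0.181)(1 − 2.404×0.2750/(0.181×8.866))] = 3.636 × ln(1.482) = 1.430 d.
D_c = (0.181/0.456) × 8.866 × e^(−0.181×1.430) = 0.3969 × 8.866 × 0.7720 = 2.717 mg/L.
Minimum DO = 11.2 − 2.717 = 8.483 mg/L.

t_c ≈ 1.43 d; minimum DO ≈ 8.48 mg/L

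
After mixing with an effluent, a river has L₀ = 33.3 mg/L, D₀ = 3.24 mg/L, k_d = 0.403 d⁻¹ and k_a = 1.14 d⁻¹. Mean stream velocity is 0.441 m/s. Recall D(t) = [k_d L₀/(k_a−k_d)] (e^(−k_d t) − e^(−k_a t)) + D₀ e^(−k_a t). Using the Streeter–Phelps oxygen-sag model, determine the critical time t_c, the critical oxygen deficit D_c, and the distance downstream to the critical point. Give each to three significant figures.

With k_a/k_d = 2.829 and 1 − D₀(k_a−k_d)/(k_d L₀) = 0.8221,
t_c = ln(2.829 × 0.8221) / (1.14 − 0.403) = ln(2.325) / 0.7370 = 0.8439/0.7370 = 1.145 d.
L(t_c) = L₀ e^(−k_d t_c) = 33.3 × 0.6304 = 20.99 mg/L, and at the critical point k_a D_c = k_d L, so D_c = (0.403/1.14) × 20.99 = 7.421 mg/L.
x_c = v t_c = 0.441 m/s × 1.145 d × 86400 s/d = 43630 m ≈ 43.6 km.

t_c ≈ 1.15 d; D_c ≈ 7.42 mg/L; x_c ≈ 43.6 km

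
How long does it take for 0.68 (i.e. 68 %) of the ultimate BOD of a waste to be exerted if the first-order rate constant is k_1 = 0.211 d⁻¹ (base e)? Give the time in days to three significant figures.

y/L₀ = 1 − e^(−k_1 t) = 0.68 ⇒ e^(−k_1 t) = 0.320
t = −ln(0.320) / 0.211 = 1.139 / 0.211 = 5.400 d.

t ≈ 5.40 d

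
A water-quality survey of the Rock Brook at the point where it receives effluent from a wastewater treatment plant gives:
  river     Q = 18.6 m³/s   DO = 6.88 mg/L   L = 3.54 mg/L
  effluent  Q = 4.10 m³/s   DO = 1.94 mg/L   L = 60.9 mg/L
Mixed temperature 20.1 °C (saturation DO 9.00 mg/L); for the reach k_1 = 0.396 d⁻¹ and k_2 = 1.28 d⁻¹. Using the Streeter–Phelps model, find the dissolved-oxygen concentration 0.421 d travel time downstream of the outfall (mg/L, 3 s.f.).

DO ≈ 5.60 mg/L

Mixed DO = (18.6×6.88 + 4.10×1.94)/(18.6+4.10) = 135.9/22.70 = 5.988 mg/L.
Mixed L₀ = (18.6×3.54 + 4.10×60.9)/(22.70) = 315.5/22.70 = 13.90 mg/L.
Initial deficit D₀ = C_s − DO₀ = 9.00 − 5.988 = 3.012 mg/L.
D(0.421) = [0.396×13.90/(1.28−0.396)](e^(−0.396×0.421) − e^(−1.28×0.421)) + 3.012 e^(−1.28×0.421)
= 6.227 × (0.8464 − 0.5834) + 3.012 × 0.5834 = 3.395 mg/L.
DO = 9.00 − 3.395 = 5.605 mg/L.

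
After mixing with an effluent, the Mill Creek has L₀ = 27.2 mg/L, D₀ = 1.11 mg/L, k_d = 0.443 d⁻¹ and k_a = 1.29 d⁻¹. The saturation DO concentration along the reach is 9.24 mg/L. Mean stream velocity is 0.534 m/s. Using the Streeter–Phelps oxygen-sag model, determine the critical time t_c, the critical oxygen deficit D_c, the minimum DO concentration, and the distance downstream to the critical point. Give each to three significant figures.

t_c ≈ 1.17 d; D_c ≈ 5.57 mg/L; min DO ≈ 3.67 mg/L; x_c ≈ 53.8 km

With k_a/k_d = 2.912 and 1 − D₀(k_a−k_d)/(k_d L₀) = 0.9220,
t_c = ln(2.912 × 0.9220) / (1.29 − 0.443) = ln(2.685) / 0.8470 = 0.9876/0.8470 = 1.166 d.
L(t_c) = L₀ e^(−k_d t_c) = 27.2 × 0.5966 = 16.23 mg/L, and at the critical point k_a D_c = k_d L, so D_c = (0.443/1.29) × 16.23 = 5.573 mg/L.
Minimum DO = C_s − D_c = 9.24 − 5.573 = 3.667 mg/L.
x_c = v t_c = 0.534 m/s × 1.166 d × 86400 s/d = 53800 m ≈ 53.8 km.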